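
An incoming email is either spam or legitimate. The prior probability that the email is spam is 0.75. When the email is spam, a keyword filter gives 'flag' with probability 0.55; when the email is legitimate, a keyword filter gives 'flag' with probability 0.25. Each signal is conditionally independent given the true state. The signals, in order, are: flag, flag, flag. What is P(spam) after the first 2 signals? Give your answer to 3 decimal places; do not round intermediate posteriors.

0.936

After 'flag': P(spam) = 0.55·0.7500 / (0.55·0.7500 + 0.25·0.2500) ≈ 0.8684
After 'flag': P(spam) = 0.55·0.8684 / (0.55·0.8684 + 0.25·0.1316) ≈ 0.9356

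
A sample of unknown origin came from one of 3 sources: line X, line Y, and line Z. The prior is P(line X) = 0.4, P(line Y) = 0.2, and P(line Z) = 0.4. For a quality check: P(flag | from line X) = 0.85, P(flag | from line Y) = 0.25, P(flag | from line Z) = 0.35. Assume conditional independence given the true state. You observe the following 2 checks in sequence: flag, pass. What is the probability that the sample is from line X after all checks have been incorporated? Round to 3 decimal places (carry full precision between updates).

Apply Bayes' rule sequentially, carrying P(line X) forward.
After 'flag': normaliser = 0.85·0.4000 + 0.25·0.2000 + 0.35·0.4000; P(line X) ≈ 0.6415, P(line Y) ≈ 0.0943, P(line Z) ≈ 0.2642
After 'pass': normaliser = 0.15·0.6415 + 0.75·0.0943 + 0.65·0.2642; P(line X) ≈ 0.2841, P(line Y) ≈ 0.2089, P(line Z) ≈ 0.5070

0.284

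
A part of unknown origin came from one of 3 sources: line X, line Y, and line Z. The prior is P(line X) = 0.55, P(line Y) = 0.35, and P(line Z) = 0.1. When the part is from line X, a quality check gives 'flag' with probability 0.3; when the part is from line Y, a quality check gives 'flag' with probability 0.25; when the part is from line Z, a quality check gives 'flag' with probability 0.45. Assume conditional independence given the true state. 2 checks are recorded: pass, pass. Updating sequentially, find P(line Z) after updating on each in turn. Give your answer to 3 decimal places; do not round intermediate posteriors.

0.061

After 'pass': normaliser = 0.7·0.5500 + 0.75·0.3500 + 0.55·0.1000; P(line X) ≈ 0.5480, P(line Y) ≈ 0.3737, P(line Z) ≈ 0.0783
After 'pass': normaliser = 0.7·0.5480 + 0.75·0.3737 + 0.55·0.0783; P(line X) ≈ 0.5427, P(line Y) ≈ 0.3964, P(line Z) ≈ 0.0609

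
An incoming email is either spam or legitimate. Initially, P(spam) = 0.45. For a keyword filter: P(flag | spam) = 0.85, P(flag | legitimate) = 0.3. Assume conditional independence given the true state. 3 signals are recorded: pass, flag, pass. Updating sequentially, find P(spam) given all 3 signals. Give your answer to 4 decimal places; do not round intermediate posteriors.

0.0962

Apply Bayes' rule sequentially, carrying P(spam) forward.
After 'pass': P(spam) = 0.15·0.4500 / (0.15·0.4500 + 0.7·0.5500) ≈ 0.1492
After 'flag': P(spam) = 0.85·0.1492 / (0.85·0.1492 + 0.3·0.8508) ≈ 0.3319
After 'pass': P(spam) = 0.15·0.3319 / (0.15·0.3319 + 0.7·0.6681) ≈ 0.0962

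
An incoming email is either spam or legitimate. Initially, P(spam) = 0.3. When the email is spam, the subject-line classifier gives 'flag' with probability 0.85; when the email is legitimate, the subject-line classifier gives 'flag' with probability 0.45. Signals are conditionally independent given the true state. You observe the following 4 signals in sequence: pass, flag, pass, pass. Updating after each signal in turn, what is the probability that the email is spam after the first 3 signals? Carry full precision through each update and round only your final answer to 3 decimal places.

After 'pass': P(spam) = 0.15·0.3000 / (0.15·0.3000 + 0.55·0.7000) ≈ 0.1047
After 'flag': P(spam) = 0.85·0.1047 / (0.85·0.1047 + 0.45·0.8953) ≈ 0.1809
After 'pass': P(spam) = 0.15·0.1809 / (0.15·0.1809 + 0.55·0.8191) ≈ 0.0568

0.057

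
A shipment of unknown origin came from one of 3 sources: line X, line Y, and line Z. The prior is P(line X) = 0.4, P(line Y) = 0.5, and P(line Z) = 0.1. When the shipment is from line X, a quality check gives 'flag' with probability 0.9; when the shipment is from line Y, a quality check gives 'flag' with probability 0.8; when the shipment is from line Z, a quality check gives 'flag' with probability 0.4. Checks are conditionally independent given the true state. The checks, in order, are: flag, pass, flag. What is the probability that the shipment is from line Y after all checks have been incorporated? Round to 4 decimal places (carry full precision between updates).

After 'flag': normaliser = 0.9·0.4000 + 0.8·0.5000 + 0.4·0.1000; P(line X) ≈ 0.4500, P(line Y) ≈ 0.5000, P(line Z) ≈ 0.0500
After 'pass': normaliser = 0.1·0.4500 + 0.2·0.5000 + 0.6·0.0500; P(line X) ≈ 0.2571, P(line Y) ≈ 0.5714, P(line Z) ≈ 0.1714
After 'flag': normaliser = 0.9·0.2571 + 0.8·0.5714 + 0.4·0.1714; P(line X) ≈ 0.3057, P(line Y) ≈ 0.6038, P(line Z) ≈ 0.0906

0.6038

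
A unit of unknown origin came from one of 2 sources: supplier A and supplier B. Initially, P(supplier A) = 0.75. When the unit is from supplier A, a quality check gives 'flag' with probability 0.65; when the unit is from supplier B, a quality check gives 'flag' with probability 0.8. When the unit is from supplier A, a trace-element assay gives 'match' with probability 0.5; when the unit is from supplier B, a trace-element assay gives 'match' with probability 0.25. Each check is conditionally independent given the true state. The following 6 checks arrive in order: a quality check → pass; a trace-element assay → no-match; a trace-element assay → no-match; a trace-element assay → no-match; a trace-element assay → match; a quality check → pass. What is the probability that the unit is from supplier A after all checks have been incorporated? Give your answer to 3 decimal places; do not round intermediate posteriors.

0.845

Each posterior becomes the prior for the next update.
After a quality check='pass': P(supplier A) = 0.35·0.7500 / (0.35·0.7500 + 0.2·0.2500) ≈ 0.8400
After a trace-element assay='no-match': P(supplier A) = 0.5·0.8400 / (0.5·0.8400 + 0.75·0.1600) ≈ 0.7778
After a trace-element assay='no-match': P(supplier A) = 0.5·0.7778 / (0.5·0.7778 + 0.75·0.2222) ≈ 0.7000
After a trace-element assay='no-match': P(supplier A) = 0.5·0.7000 / (0.5·0.7000 + 0.75·0.3000) ≈ 0.6087
After a trace-element assay='match': P(supplier A) = 0.5·0.6087 / (0.5·0.6087 + 0.25·0.3913) ≈ 0.7568
After a quality check='pass': P(supplier A) = 0.35·0.7568 / (0.35·0.7568 + 0.2·0.2432) ≈ 0.8448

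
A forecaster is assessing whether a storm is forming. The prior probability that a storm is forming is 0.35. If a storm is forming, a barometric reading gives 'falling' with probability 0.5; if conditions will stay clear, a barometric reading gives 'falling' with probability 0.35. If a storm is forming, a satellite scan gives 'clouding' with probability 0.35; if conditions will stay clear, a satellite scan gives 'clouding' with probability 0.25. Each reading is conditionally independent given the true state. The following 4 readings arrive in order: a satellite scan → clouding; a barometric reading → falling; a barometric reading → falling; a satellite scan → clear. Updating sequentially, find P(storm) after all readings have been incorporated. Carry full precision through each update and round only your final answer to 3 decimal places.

0.571

After a satellite scan='clouding': P(storm) = 0.35·0.3500 / (0.35·0.3500 + 0.25·0.6500) ≈ 0.4298
After a barometric reading='falling': P(storm) = 0.5·0.4298 / (0.5·0.4298 + 0.35·0.5702) ≈ 0.5185
After a barometric reading='falling': P(storm) = 0.5·0.5185 / (0.5·0.5185 + 0.35·0.4815) ≈ 0.6061
After a satellite scan='clear': P(storm) = 0.65·0.6061 / (0.65·0.6061 + 0.75·0.3939) ≈ 0.5714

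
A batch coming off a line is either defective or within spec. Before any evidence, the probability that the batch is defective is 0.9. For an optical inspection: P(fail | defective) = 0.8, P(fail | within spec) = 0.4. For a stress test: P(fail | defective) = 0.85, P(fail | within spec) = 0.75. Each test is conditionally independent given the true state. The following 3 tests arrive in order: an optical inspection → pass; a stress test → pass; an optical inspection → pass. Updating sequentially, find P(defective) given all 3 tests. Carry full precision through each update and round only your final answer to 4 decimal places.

0.3750

Each posterior becomes the prior for the next update.
After an optical inspection='pass': P(defective) = 0.2·0.9000 / (0.2·0.9000 + 0.6·0.1000) ≈ 0.7500
After a stress test='pass': P(defective) = 0.15·0.7500 / (0.15·0.7500 + 0.25·0.2500) ≈ 0.6429
After an optical inspection='pass': P(defective) = 0.2·0.6429 / (0.2·0.6429 + 0.6·0.3571) ≈ 0.3750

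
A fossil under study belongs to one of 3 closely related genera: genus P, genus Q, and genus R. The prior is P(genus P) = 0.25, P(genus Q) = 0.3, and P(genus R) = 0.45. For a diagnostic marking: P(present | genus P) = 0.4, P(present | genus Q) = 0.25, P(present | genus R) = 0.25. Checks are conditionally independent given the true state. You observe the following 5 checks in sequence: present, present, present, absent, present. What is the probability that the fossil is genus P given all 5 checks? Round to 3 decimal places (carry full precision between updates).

0.636

After 'present': normaliser = 0.4·0.2500 + 0.25·0.3000 + 0.25·0.4500; P(genus P) ≈ 0.3478, P(genus Q) ≈ 0.2609, P(genus R) ≈ 0.3913
After 'present': normaliser = 0.4·0.3478 + 0.25·0.2609 + 0.25·0.3913; P(genus P) ≈ 0.4604, P(genus Q) ≈ 0.2158, P(genus R) ≈ 0.3237
After 'present': normaliser = 0.4·0.4604 + 0.25·0.2158 + 0.25·0.3237; P(genus P) ≈ 0.5772, P(genus Q) ≈ 0.1691, P(genus R) ≈ 0.2537
After 'absent': normaliser = 0.6·0.5772 + 0.75·0.1691 + 0.75·0.2537; P(genus P) ≈ 0.5220, P(genus Q) ≈ 0.1912, P(genus R) ≈ 0.2868
After 'present': normaliser = 0.4·0.5220 + 0.25·0.1912 + 0.25·0.2868; P(genus P) ≈ 0.6360, P(genus Q) ≈ 0.1456, P(genus R) ≈ 0.2184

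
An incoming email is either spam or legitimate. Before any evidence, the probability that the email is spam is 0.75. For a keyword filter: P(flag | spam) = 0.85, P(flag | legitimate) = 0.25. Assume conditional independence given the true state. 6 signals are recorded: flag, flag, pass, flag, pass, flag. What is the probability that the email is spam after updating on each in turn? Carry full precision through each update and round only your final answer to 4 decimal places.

0.9413

After 'flag': P(spam) = 0.85·0.7500 / (0.85·0.7500 + 0.25·0.2500) ≈ 0.9107
After 'flag': P(spam) = 0.85·0.9107 / (0.85·0.9107 + 0.25·0.0893) ≈ 0.9720
After 'pass': P(spam) = 0.15·0.9720 / (0.15·0.9720 + 0.75·0.0280) ≈ 0.8740
After 'flag': P(spam) = 0.85·0.8740 / (0.85·0.8740 + 0.25·0.1260) ≈ 0.9593
After 'pass': P(spam) = 0.15·0.9593 / (0.15·0.9593 + 0.75·0.0407) ≈ 0.8251
After 'flag': P(spam) = 0.85·0.8251 / (0.85·0.8251 + 0.25·0.1749) ≈ 0.9413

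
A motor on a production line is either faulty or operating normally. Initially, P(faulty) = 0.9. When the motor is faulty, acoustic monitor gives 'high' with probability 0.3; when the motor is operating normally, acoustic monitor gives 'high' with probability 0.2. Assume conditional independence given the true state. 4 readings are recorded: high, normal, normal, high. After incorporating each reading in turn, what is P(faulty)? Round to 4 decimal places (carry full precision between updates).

After 'high': P(faulty) = 0.3·0.9000 / (0.3·0.9000 + 0.2·0.1000) ≈ 0.9310
After 'normal': P(faulty) = 0.7·0.9310 / (0.7·0.9310 + 0.8·0.0690) ≈ 0.9220
After 'normal': P(faulty) = 0.7·0.9220 / (0.7·0.9220 + 0.8·0.0780) ≈ 0.9118
After 'high': P(faulty) = 0.3·0.9118 / (0.3·0.9118 + 0.2·0.0882) ≈ 0.9394

0.9394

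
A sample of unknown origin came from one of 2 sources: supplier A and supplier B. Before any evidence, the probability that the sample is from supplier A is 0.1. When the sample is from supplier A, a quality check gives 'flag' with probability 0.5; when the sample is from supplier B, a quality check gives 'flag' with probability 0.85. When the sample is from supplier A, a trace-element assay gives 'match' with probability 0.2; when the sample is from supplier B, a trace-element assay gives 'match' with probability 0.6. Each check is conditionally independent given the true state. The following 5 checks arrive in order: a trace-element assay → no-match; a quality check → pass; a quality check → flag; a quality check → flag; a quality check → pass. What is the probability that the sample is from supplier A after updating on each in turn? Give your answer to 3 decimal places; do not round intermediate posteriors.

After a trace-element assay='no-match': P(supplier A) = 0.8·0.1000 / (0.8·0.1000 + 0.4·0.9000) ≈ 0.1818
After a quality check='pass': P(supplier A) = 0.5·0.1818 / (0.5·0.1818 + 0.15·0.8182) ≈ 0.4255
After a quality check='flag': P(supplier A) = 0.5·0.4255 / (0.5·0.4255 + 0.85·0.5745) ≈ 0.3035
After a quality check='flag': P(supplier A) = 0.5·0.3035 / (0.5·0.3035 + 0.85·0.6965) ≈ 0.2040
After a quality check='pass': P(supplier A) = 0.5·0.2040 / (0.5·0.2040 + 0.15·0.7960) ≈ 0.4607

0.461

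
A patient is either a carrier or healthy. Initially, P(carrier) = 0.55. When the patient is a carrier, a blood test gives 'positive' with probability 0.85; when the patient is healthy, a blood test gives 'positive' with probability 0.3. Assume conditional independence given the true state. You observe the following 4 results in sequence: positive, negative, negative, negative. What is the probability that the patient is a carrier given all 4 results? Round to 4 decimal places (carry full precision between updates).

Apply Bayes' rule sequentially, carrying P(carrier) forward.
After 'positive': P(carrier) = 0.85·0.5500 / (0.85·0.5500 + 0.3·0.4500) ≈ 0.7759
After 'negative': P(carrier) = 0.15·0.7759 / (0.15·0.7759 + 0.7·0.2241) ≈ 0.4260
After 'negative': P(carrier) = 0.15·0.4260 / (0.15·0.4260 + 0.7·0.5740) ≈ 0.1372
After 'negative': P(carrier) = 0.15·0.1372 / (0.15·0.1372 + 0.7·0.8628) ≈ 0.0330

0.0330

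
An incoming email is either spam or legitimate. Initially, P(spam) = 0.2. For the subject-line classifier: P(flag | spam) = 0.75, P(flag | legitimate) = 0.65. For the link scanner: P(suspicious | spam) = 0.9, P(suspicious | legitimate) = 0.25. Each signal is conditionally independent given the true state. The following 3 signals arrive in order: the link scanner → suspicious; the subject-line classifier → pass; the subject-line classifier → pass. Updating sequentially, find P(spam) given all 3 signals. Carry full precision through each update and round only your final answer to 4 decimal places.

0.3147

After the link scanner='suspicious': P(spam) = 0.9·0.2000 / (0.9·0.2000 + 0.25·0.8000) ≈ 0.4737
After the subject-line classifier='pass': P(spam) = 0.25·0.4737 / (0.25·0.4737 + 0.35·0.5263) ≈ 0.3913
After the subject-line classifier='pass': P(spam) = 0.25·0.3913 / (0.25·0.3913 + 0.35·0.6087) ≈ 0.3147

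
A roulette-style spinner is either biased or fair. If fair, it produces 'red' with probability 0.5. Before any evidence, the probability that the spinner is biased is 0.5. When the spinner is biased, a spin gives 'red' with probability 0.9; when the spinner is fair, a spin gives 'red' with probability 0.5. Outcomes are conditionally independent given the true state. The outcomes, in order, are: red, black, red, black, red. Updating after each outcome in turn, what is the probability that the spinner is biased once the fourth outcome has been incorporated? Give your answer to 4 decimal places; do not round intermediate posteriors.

After 'red': P(biased) = 0.9·0.5000 / (0.9·0.5000 + 0.5·0.5000) ≈ 0.6429
After 'black': P(biased) = 0.1·0.6429 / (0.1·0.6429 + 0.5·0.3571) ≈ 0.2647
After 'red': P(biased) = 0.9·0.2647 / (0.9·0.2647 + 0.5·0.7353) ≈ 0.3932
After 'black': P(biased) = 0.1·0.3932 / (0.1·0.3932 + 0.5·0.6068) ≈ 0.1147

0.1147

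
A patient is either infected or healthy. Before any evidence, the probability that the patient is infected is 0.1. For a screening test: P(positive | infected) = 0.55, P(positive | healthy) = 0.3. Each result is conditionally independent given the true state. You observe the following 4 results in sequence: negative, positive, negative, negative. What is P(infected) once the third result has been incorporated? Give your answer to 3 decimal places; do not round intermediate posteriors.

0.078

After 'negative': P(infected) = 0.45·0.1000 / (0.45·0.1000 + 0.7·0.9000) ≈ 0.0667
After 'positive': P(infected) = 0.55·0.0667 / (0.55·0.0667 + 0.3·0.9333) ≈ 0.1158
After 'negative': P(infected) = 0.45·0.1158 / (0.45·0.1158 + 0.7·0.8842) ≈ 0.0776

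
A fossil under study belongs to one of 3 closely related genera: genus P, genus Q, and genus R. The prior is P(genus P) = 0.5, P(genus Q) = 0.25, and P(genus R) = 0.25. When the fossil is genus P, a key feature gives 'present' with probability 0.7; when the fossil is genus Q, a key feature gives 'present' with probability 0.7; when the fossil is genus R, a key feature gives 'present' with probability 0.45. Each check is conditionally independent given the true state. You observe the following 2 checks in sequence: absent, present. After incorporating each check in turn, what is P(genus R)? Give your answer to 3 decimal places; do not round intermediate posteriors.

0.282

Apply Bayes' rule sequentially, carrying P(genus R) forward.
After 'absent': normaliser = 0.3·0.5000 + 0.3·0.2500 + 0.55·0.2500; P(genus P) ≈ 0.4138, P(genus Q) ≈ 0.2069, P(genus R) ≈ 0.3793
After 'present': normaliser = 0.7·0.4138 + 0.7·0.2069 + 0.45·0.3793; P(genus P) ≈ 0.4786, P(genus Q) ≈ 0.2393, P(genus R) ≈ 0.2821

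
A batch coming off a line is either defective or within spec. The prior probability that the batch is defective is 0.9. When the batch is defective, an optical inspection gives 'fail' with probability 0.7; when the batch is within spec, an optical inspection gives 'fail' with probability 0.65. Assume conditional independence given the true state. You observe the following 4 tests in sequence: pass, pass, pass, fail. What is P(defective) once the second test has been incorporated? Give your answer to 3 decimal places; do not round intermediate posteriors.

0.869

After 'pass': P(defective) = 0.3·0.9000 / (0.3·0.9000 + 0.35·0.1000) ≈ 0.8852
After 'pass': P(defective) = 0.3·0.8852 / (0.3·0.8852 + 0.35·0.1148) ≈ 0.8686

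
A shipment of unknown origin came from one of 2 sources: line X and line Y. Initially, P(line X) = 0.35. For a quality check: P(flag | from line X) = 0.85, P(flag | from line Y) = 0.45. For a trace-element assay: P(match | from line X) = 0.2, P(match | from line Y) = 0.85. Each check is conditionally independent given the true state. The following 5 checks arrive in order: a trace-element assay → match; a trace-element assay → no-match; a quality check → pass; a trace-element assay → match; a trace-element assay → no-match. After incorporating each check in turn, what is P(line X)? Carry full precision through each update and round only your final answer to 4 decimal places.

After a trace-element assay='match': P(line X) = 0.2·0.3500 / (0.2·0.3500 + 0.85·0.6500) ≈ 0.1124
After a trace-element assay='no-match': P(line X) = 0.8·0.1124 / (0.8·0.1124 + 0.15·0.8876) ≈ 0.4032
After a quality check='pass': P(line X) = 0.15·0.4032 / (0.15·0.4032 + 0.55·0.5968) ≈ 0.1556
After a trace-element assay='match': P(line X) = 0.2·0.1556 / (0.2·0.1556 + 0.85·0.8444) ≈ 0.0416
After a trace-element assay='no-match': P(line X) = 0.8·0.0416 / (0.8·0.0416 + 0.15·0.9584) ≈ 0.1878

0.1878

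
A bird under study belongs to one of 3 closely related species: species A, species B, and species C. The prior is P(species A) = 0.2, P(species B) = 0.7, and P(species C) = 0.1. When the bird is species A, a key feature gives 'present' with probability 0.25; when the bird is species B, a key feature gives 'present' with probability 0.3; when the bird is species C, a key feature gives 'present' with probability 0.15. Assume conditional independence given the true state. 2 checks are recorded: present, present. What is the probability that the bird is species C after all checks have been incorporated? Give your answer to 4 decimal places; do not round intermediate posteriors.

After 'present': normaliser = 0.25·0.2000 + 0.3·0.7000 + 0.15·0.1000; P(species A) ≈ 0.1818, P(species B) ≈ 0.7636, P(species C) ≈ 0.0545
After 'present': normaliser = 0.25·0.1818 + 0.3·0.7636 + 0.15·0.0545; P(species A) ≈ 0.1608, P(species B) ≈ 0.8103, P(species C) ≈ 0.0289

0.0289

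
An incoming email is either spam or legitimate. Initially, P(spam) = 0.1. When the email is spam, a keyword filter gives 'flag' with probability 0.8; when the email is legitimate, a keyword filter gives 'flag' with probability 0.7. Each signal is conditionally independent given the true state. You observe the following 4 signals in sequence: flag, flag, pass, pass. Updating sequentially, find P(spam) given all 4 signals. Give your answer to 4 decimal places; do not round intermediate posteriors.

After 'flag': P(spam) = 0.8·0.1000 / (0.8·0.1000 + 0.7·0.9000) ≈ 0.1127
After 'flag': P(spam) = 0.8·0.1127 / (0.8·0.1127 + 0.7·0.8873) ≈ 0.1267
After 'pass': P(spam) = 0.2·0.1267 / (0.2·0.1267 + 0.3·0.8733) ≈ 0.0882
After 'pass': P(spam) = 0.2·0.0882 / (0.2·0.0882 + 0.3·0.9118) ≈ 0.0606

0.0606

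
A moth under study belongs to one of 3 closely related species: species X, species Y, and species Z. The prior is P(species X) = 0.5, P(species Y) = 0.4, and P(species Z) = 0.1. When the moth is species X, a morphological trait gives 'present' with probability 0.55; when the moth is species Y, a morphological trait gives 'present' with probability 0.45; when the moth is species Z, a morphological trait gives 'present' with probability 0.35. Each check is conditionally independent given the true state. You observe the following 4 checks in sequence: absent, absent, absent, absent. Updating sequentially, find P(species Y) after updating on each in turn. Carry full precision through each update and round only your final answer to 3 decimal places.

0.488

After 'absent': normaliser = 0.45·0.5000 + 0.55·0.4000 + 0.65·0.1000; P(species X) ≈ 0.4412, P(species Y) ≈ 0.4314, P(species Z) ≈ 0.1275
After 'absent': normaliser = 0.45·0.4412 + 0.55·0.4314 + 0.65·0.1275; P(species X) ≈ 0.3828, P(species Y) ≈ 0.4575, P(species Z) ≈ 0.1597
After 'absent': normaliser = 0.45·0.3828 + 0.55·0.4575 + 0.65·0.1597; P(species X) ≈ 0.3264, P(species Y) ≈ 0.4768, P(species Z) ≈ 0.1968
After 'absent': normaliser = 0.45·0.3264 + 0.55·0.4768 + 0.65·0.1968; P(species X) ≈ 0.2735, P(species Y) ≈ 0.4883, P(species Z) ≈ 0.2381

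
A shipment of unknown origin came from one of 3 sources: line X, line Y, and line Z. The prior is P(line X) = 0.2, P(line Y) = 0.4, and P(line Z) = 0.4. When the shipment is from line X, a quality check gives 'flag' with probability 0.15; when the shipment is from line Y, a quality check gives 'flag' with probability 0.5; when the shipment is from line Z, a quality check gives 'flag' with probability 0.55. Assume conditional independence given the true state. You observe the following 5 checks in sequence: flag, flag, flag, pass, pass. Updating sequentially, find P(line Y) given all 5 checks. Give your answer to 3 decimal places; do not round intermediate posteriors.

0.472

After 'flag': normaliser = 0.15·0.2000 + 0.5·0.4000 + 0.55·0.4000; P(line X) ≈ 0.0667, P(line Y) ≈ 0.4444, P(line Z) ≈ 0.4889
After 'flag': normaliser = 0.15·0.0667 + 0.5·0.4444 + 0.55·0.4889; P(line X) ≈ 0.0200, P(line Y) ≈ 0.4435, P(line Z) ≈ 0.5366
After 'flag': normaliser = 0.15·0.0200 + 0.5·0.4435 + 0.55·0.5366; P(line X) ≈ 0.0058, P(line Y) ≈ 0.4265, P(line Z) ≈ 0.5677
After 'pass': normaliser = 0.85·0.0058 + 0.5·0.4265 + 0.45·0.5677; P(line X) ≈ 0.0103, P(line Y) ≈ 0.4503, P(line Z) ≈ 0.5394
After 'pass': normaliser = 0.85·0.0103 + 0.5·0.4503 + 0.45·0.5394; P(line X) ≈ 0.0184, P(line Y) ≈ 0.4723, P(line Z) ≈ 0.5092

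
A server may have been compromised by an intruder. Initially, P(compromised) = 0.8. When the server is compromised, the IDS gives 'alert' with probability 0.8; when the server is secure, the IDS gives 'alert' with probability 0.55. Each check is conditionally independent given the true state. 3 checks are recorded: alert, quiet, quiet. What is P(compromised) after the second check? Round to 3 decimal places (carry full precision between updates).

0.721

Apply Bayes' rule sequentially, carrying P(compromised) forward.
After 'alert': P(compromised) = 0.8·0.8000 / (0.8·0.8000 + 0.55·0.2000) ≈ 0.8533
After 'quiet': P(compromised) = 0.2·0.8533 / (0.2·0.8533 + 0.45·0.1467) ≈ 0.7211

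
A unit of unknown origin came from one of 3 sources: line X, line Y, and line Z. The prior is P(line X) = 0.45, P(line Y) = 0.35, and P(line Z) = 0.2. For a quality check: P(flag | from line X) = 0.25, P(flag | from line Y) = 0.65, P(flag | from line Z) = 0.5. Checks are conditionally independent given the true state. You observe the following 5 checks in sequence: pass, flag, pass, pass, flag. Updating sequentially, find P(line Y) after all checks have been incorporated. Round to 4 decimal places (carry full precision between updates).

0.2593

After 'pass': normaliser = 0.75·0.4500 + 0.35·0.3500 + 0.5·0.2000; P(line X) ≈ 0.6027, P(line Y) ≈ 0.2188, P(line Z) ≈ 0.1786
After 'flag': normaliser = 0.25·0.6027 + 0.65·0.2188 + 0.5·0.1786; P(line X) ≈ 0.3943, P(line Y) ≈ 0.3721, P(line Z) ≈ 0.2336
After 'pass': normaliser = 0.75·0.3943 + 0.35·0.3721 + 0.5·0.2336; P(line X) ≈ 0.5448, P(line Y) ≈ 0.2399, P(line Z) ≈ 0.2152
After 'pass': normaliser = 0.75·0.5448 + 0.35·0.2399 + 0.5·0.2152; P(line X) ≈ 0.6808, P(line Y) ≈ 0.1399, P(line Z) ≈ 0.1793
After 'flag': normaliser = 0.25·0.6808 + 0.65·0.1399 + 0.5·0.1793; P(line X) ≈ 0.4852, P(line Y) ≈ 0.2593, P(line Z) ≈ 0.2556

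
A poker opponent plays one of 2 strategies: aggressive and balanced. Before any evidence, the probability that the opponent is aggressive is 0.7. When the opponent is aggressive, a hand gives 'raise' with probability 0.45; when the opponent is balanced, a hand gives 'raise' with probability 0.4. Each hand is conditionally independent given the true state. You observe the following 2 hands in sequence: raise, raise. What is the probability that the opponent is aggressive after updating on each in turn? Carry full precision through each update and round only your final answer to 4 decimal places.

After 'raise': P(aggressive) = 0.45·0.7000 / (0.45·0.7000 + 0.4·0.3000) ≈ 0.7241
After 'raise': P(aggressive) = 0.45·0.7241 / (0.45·0.7241 + 0.4·0.2759) ≈ 0.7470

0.7470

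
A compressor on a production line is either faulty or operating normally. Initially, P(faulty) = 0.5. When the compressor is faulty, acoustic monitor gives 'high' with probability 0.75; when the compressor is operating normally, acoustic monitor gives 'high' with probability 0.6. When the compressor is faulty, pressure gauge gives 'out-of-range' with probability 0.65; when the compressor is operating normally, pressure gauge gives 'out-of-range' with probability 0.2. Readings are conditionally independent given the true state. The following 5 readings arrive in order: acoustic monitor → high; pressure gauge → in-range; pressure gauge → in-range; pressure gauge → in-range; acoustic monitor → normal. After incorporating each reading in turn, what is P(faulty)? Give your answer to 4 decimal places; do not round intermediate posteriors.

0.0614

Each posterior becomes the prior for the next update.
After acoustic monitor='high': P(faulty) = 0.75·0.5000 / (0.75·0.5000 + 0.6·0.5000) ≈ 0.5556
After pressure gauge='in-range': P(faulty) = 0.35·0.5556 / (0.35·0.5556 + 0.8·0.4444) ≈ 0.3535
After pressure gauge='in-range': P(faulty) = 0.35·0.3535 / (0.35·0.3535 + 0.8·0.6465) ≈ 0.1931
After pressure gauge='in-range': P(faulty) = 0.35·0.1931 / (0.35·0.1931 + 0.8·0.8069) ≈ 0.0948
After acoustic monitor='normal': P(faulty) = 0.25·0.0948 / (0.25·0.0948 + 0.4·0.9052) ≈ 0.0614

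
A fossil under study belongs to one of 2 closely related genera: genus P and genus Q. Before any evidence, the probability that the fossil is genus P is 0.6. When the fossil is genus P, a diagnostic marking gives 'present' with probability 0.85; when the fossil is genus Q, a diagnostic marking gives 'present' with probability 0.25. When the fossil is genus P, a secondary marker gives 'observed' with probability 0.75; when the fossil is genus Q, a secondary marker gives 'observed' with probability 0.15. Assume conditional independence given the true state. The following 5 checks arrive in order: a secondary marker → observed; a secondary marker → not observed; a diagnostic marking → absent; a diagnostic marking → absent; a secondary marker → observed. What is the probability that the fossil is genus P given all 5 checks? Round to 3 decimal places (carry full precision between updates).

0.306

After a secondary marker='observed': P(genus P) = 0.75·0.6000 / (0.75·0.6000 + 0.15·0.4000) ≈ 0.8824
After a secondary marker='not observed': P(genus P) = 0.25·0.8824 / (0.25·0.8824 + 0.85·0.1176) ≈ 0.6881
After a diagnostic marking='absent': P(genus P) = 0.15·0.6881 / (0.15·0.6881 + 0.75·0.3119) ≈ 0.3061
After a diagnostic marking='absent': P(genus P) = 0.15·0.3061 / (0.15·0.3061 + 0.75·0.6939) ≈ 0.0811
After a secondary marker='observed': P(genus P) = 0.75·0.0811 / (0.75·0.0811 + 0.15·0.9189) ≈ 0.3061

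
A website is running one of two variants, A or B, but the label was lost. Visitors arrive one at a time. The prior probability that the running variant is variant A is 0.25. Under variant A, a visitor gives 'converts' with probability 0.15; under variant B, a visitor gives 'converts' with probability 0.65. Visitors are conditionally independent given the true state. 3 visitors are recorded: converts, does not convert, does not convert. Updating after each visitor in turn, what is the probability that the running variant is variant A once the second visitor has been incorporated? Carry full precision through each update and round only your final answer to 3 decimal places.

0.157

After 'converts': P(A) = 0.15·0.2500 / (0.15·0.2500 + 0.65·0.7500) ≈ 0.0714
After 'does not convert': P(A) = 0.85·0.0714 / (0.85·0.0714 + 0.35·0.9286) ≈ 0.1574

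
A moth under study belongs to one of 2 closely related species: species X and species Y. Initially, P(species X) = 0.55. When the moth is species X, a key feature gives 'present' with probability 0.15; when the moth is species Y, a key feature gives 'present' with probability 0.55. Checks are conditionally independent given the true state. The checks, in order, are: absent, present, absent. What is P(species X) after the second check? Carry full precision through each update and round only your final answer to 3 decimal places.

0.386

After 'absent': P(species X) = 0.85·0.5500 / (0.85·0.5500 + 0.45·0.4500) ≈ 0.6978
After 'present': P(species X) = 0.15·0.6978 / (0.15·0.6978 + 0.55·0.3022) ≈ 0.3864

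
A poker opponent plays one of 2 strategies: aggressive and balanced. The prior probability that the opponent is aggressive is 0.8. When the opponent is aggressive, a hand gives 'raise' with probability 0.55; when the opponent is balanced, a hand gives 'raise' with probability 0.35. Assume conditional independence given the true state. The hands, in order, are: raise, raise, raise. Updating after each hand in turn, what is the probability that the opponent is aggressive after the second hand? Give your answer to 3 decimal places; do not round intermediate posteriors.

0.908

After 'raise': P(aggressive) = 0.55·0.8000 / (0.55·0.8000 + 0.35·0.2000) ≈ 0.8627
After 'raise': P(aggressive) = 0.55·0.8627 / (0.55·0.8627 + 0.35·0.1373) ≈ 0.9081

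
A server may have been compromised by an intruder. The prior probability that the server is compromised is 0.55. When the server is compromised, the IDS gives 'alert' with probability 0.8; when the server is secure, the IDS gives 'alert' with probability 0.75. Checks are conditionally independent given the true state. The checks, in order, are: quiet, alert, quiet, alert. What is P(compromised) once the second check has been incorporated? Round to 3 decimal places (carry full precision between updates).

After 'quiet': P(compromised) = 0.2·0.5500 / (0.2·0.5500 + 0.25·0.4500) ≈ 0.4944
After 'alert': P(compromised) = 0.8·0.4944 / (0.8·0.4944 + 0.75·0.5056) ≈ 0.5105

0.511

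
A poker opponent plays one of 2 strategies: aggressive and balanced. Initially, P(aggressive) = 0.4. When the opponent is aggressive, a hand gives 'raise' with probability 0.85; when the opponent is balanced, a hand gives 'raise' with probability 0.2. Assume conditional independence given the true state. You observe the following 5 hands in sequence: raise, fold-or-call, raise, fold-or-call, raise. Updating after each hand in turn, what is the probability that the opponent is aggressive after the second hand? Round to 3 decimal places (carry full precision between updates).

After 'raise': P(aggressive) = 0.85·0.4000 / (0.85·0.4000 + 0.2·0.6000) ≈ 0.7391
After 'fold-or-call': P(aggressive) = 0.15·0.7391 / (0.15·0.7391 + 0.8·0.2609) ≈ 0.3469

0.347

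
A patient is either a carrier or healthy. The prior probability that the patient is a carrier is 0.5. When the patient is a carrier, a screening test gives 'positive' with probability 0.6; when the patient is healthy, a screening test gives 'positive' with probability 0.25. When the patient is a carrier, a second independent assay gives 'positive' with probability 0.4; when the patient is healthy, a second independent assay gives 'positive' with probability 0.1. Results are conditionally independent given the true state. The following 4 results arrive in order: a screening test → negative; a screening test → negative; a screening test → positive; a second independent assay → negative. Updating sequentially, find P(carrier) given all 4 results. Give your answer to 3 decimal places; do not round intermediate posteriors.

0.313

After a screening test='negative': P(carrier) = 0.4·0.5000 / (0.4·0.5000 + 0.75·0.5000) ≈ 0.3478
After a screening test='negative': P(carrier) = 0.4·0.3478 / (0.4·0.3478 + 0.75·0.6522) ≈ 0.2215
After a screening test='positive': P(carrier) = 0.6·0.2215 / (0.6·0.2215 + 0.25·0.7785) ≈ 0.4057
After a second independent assay='negative': P(carrier) = 0.6·0.4057 / (0.6·0.4057 + 0.9·0.5943) ≈ 0.3128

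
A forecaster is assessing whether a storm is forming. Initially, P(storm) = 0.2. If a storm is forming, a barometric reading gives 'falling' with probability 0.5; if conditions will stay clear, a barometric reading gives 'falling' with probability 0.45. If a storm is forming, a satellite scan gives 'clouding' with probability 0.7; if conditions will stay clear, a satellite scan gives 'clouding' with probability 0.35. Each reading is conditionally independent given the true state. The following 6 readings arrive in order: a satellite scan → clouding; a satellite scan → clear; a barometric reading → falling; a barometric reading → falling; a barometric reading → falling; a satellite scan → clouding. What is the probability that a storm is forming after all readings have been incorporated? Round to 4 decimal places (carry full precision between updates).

Each posterior becomes the prior for the next update.
After a satellite scan='clouding': P(storm) = 0.7·0.2000 / (0.7·0.2000 + 0.35·0.8000) ≈ 0.3333
After a satellite scan='clear': P(storm) = 0.3·0.3333 / (0.3·0.3333 + 0.65·0.6667) ≈ 0.1875
After a barometric reading='falling': P(storm) = 0.5·0.1875 / (0.5·0.1875 + 0.45·0.8125) ≈ 0.2041
After a barometric reading='falling': P(storm) = 0.5·0.2041 / (0.5·0.2041 + 0.45·0.7959) ≈ 0.2217
After a barometric reading='falling': P(storm) = 0.5·0.2217 / (0.5·0.2217 + 0.45·0.7783) ≈ 0.2404
After a satellite scan='clouding': P(storm) = 0.7·0.2404 / (0.7·0.2404 + 0.35·0.7596) ≈ 0.3877

0.3877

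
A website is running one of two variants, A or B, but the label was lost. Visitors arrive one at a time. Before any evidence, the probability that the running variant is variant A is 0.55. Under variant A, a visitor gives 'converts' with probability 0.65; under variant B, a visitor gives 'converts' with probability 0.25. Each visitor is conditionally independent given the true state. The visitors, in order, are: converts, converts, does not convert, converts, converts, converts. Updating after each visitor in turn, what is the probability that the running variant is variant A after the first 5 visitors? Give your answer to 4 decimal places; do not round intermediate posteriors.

Apply Bayes' rule sequentially, carrying P(A) forward.
After 'converts': P(A) = 0.65·0.5500 / (0.65·0.5500 + 0.25·0.4500) ≈ 0.7606
After 'converts': P(A) = 0.65·0.7606 / (0.65·0.7606 + 0.25·0.2394) ≈ 0.8920
After 'does not convert': P(A) = 0.35·0.8920 / (0.35·0.8920 + 0.75·0.1080) ≈ 0.7941
After 'converts': P(A) = 0.65·0.7941 / (0.65·0.7941 + 0.25·0.2059) ≈ 0.9093
After 'converts': P(A) = 0.65·0.9093 / (0.65·0.9093 + 0.25·0.0907) ≈ 0.9631

0.9631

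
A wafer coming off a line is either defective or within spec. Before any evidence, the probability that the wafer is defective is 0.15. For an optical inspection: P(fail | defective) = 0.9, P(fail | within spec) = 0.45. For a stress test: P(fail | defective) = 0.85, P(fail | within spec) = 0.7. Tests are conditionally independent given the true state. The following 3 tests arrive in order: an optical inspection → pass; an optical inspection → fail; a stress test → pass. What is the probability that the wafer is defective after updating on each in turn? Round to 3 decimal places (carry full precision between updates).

After an optical inspection='pass': P(defective) = 0.1·0.1500 / (0.1·0.1500 + 0.55·0.8500) ≈ 0.0311
After an optical inspection='fail': P(defective) = 0.9·0.0311 / (0.9·0.0311 + 0.45·0.9689) ≈ 0.0603
After a stress test='pass': P(defective) = 0.15·0.0603 / (0.15·0.0603 + 0.3·0.9397) ≈ 0.0311

0.031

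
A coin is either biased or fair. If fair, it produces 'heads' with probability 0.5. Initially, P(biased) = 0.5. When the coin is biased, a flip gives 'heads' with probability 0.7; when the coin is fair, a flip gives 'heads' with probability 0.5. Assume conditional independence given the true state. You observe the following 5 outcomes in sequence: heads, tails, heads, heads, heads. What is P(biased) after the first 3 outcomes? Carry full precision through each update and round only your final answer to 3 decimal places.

After 'heads': P(biased) = 0.7·0.5000 / (0.7·0.5000 + 0.5·0.5000) ≈ 0.5833
After 'tails': P(biased) = 0.3·0.5833 / (0.3·0.5833 + 0.5·0.4167) ≈ 0.4565
After 'heads': P(biased) = 0.7·0.4565 / (0.7·0.4565 + 0.5·0.5435) ≈ 0.5404

0.540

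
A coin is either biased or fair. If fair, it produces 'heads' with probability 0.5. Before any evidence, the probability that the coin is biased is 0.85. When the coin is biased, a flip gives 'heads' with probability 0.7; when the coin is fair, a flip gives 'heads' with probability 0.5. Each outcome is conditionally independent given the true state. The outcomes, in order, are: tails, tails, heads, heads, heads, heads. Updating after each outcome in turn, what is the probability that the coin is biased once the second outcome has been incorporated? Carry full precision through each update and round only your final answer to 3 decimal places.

0.671

After 'tails': P(biased) = 0.3·0.8500 / (0.3·0.8500 + 0.5·0.1500) ≈ 0.7727
After 'tails': P(biased) = 0.3·0.7727 / (0.3·0.7727 + 0.5·0.2273) ≈ 0.6711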